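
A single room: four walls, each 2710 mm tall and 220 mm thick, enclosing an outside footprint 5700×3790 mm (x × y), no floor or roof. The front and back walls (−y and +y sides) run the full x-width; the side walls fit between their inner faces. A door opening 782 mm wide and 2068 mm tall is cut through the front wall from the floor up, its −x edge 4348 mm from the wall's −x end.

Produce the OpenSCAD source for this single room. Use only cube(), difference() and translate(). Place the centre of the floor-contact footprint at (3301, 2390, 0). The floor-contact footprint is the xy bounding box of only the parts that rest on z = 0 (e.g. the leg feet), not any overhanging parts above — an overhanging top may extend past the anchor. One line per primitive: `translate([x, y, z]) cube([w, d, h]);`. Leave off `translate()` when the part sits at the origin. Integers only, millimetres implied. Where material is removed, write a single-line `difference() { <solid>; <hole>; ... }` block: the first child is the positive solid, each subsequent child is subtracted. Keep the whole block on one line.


difference() { translate([451, 495, 0]) cube([5700, 220, 2710]); translate([4799, 495, 0]) cube([782, 220, 2068]); }
translate([451, 4065, 0]) cube([5700, 220, 2710]);
translate([451, 715, 0]) cube([220, 3350, 2710]);
translate([5931, 715, 0]) cube([220, 3350, 2710]);


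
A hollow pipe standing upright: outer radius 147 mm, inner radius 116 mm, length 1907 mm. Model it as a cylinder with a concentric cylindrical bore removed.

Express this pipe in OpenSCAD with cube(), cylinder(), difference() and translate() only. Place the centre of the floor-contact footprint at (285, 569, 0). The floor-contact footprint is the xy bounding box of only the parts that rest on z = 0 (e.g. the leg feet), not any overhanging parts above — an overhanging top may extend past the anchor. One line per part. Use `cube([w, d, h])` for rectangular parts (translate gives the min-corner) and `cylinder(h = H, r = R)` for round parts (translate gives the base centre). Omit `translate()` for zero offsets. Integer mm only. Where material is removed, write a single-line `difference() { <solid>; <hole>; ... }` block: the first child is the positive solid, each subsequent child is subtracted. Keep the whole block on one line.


difference() { translate([285, 569, 0]) cylinder(h = 1907, r = 147); translate([285, 569, 0]) cylinder(h = 1907, r = 116); }


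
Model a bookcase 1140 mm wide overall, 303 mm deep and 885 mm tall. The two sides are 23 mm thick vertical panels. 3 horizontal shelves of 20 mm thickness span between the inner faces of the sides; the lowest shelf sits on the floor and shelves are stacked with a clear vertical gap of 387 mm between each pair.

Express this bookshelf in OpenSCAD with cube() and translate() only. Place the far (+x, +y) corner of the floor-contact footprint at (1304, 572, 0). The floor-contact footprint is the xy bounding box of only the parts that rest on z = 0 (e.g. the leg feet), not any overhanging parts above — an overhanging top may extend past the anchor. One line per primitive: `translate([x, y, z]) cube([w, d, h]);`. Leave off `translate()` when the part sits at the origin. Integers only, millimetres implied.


translate([164, 269, 0]) cube([23, 303, 885]);
translate([1281, 269, 0]) cube([23, 303, 885]);
translate([187, 269, 0]) cube([1094, 303, 20]);
translate([187, 269, 407]) cube([1094, 303, 20]);
translate([187, 269, 814]) cube([1094, 303, 20]);


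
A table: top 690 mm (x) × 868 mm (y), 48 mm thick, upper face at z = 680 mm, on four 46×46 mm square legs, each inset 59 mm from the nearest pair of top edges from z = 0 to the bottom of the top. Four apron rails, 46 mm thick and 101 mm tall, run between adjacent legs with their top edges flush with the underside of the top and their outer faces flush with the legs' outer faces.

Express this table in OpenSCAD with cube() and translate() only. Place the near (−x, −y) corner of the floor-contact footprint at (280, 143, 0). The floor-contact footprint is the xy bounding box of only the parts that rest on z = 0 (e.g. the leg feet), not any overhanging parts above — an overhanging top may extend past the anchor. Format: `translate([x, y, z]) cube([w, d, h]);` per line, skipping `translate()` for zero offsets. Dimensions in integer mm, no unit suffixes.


translate([221, 84, 632]) cube([690, 868, 48]);
translate([280, 143, 0]) cube([46, 46, 632]);
translate([806, 143, 0]) cube([46, 46, 632]);
translate([280, 847, 0]) cube([46, 46, 632]);
translate([806, 847, 0]) cube([46, 46, 632]);
translate([326, 143, 531]) cube([480, 46, 101]);
translate([326, 847, 531]) cube([480, 46, 101]);
translate([280, 189, 531]) cube([46, 658, 101]);
translate([806, 189, 531]) cube([46, 658, 101]);


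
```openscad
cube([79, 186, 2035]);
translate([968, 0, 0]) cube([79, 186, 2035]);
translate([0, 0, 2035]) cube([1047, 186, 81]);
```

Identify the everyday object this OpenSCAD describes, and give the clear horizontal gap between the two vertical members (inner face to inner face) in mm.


A door frame. The clear opening width is 889 mm.

Two 2035 mm tall posts with a header on top — a door frame. The left jamb is 79 mm wide at x = 0; the right jamb starts at x = 968. The clear opening is 968 − 79 = 889 mm.


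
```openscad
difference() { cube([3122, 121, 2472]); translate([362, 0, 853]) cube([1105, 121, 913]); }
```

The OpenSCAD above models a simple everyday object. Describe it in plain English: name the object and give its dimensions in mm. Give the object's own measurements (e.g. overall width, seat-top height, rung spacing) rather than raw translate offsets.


A wall 3122 mm long (x), 121 mm thick (y), 2472 mm tall, with a rectangular window opening cut through it. The opening is 1105 mm wide and 913 mm tall; its sill is at z = 853 mm and its near (−x) edge is 362 mm from the wall's −x end. The opening passes through the full wall thickness.


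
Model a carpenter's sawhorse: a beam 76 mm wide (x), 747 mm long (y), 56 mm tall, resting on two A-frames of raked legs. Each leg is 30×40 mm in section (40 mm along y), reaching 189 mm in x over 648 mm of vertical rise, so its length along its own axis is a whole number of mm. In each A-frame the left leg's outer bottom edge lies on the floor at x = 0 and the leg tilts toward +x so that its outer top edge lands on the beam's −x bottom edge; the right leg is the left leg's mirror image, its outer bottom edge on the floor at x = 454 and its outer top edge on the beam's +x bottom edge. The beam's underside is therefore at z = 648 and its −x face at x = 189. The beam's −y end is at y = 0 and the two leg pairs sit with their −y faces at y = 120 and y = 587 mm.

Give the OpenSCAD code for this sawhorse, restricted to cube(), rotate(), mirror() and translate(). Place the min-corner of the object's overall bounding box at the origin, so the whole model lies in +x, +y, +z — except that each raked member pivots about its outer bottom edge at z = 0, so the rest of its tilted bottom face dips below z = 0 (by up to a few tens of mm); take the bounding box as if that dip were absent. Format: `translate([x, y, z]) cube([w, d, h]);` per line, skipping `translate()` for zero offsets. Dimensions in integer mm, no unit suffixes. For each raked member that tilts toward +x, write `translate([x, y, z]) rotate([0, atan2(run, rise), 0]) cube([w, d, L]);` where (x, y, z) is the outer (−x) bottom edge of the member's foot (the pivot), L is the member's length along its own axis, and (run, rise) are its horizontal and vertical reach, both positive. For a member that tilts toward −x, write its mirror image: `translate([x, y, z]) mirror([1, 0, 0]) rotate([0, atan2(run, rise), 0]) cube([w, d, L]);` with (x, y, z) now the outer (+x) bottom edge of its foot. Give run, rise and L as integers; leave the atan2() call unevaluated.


translate([189, 0, 648]) cube([76, 747, 56]);
translate([0, 120, 0]) rotate([0, atan2(189, 648), 0]) cube([30, 40, 675]);
translate([454, 120, 0]) mirror([1, 0, 0]) rotate([0, atan2(189, 648), 0]) cube([30, 40, 675]);
translate([0, 587, 0]) rotate([0, atan2(189, 648), 0]) cube([30, 40, 675]);
translate([454, 587, 0]) mirror([1, 0, 0]) rotate([0, atan2(189, 648), 0]) cube([30, 40, 675]);


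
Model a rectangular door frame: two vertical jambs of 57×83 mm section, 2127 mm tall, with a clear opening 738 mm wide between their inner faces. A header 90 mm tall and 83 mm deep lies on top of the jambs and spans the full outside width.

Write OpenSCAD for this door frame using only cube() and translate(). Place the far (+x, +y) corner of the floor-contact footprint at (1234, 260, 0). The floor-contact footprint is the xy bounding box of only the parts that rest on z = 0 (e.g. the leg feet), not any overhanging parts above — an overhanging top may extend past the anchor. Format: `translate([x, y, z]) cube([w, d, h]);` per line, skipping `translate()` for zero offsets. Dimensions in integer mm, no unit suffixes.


translate([382, 177, 0]) cube([57, 83, 2127]);
translate([1177, 177, 0]) cube([57, 83, 2127]);
translate([382, 177, 2127]) cube([852, 83, 90]);


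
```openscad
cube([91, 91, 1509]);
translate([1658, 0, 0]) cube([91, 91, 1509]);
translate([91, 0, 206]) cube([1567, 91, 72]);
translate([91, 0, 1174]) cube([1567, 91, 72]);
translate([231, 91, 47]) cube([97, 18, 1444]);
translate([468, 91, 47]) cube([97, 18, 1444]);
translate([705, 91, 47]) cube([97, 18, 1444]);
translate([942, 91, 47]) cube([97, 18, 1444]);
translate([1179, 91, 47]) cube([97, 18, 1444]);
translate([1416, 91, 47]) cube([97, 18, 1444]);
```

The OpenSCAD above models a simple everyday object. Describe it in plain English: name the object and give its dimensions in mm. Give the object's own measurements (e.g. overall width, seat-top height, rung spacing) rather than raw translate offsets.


A fence section. Two 91×91 mm posts, 1509 mm tall, stand on the floor with a clear span of 1567 mm between their inner faces. Two horizontal rails of 91×72 mm section span the gap between the posts with their undersides at z = 206 mm and z = 1174 mm, flush with the posts' −y face. 6 pickets, each 97 mm wide, 18 mm thick and 1444 mm tall, are fixed to the +y face of the rails with their bottoms at z = 47 mm, spaced across the span with a 140 mm gap after the −x post and between neighbouring pickets, with 145 mm left before the +x post.


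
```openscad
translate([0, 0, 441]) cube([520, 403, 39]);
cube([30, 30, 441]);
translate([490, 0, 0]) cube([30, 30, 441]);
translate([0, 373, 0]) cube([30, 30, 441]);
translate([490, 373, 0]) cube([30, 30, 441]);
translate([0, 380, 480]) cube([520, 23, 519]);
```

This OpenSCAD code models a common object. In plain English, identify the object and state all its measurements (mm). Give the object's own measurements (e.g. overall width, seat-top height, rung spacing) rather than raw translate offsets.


A chair. The seat is a 520×403×39 mm slab with its top at z = 480 mm, on four 30×30 mm corner legs (flush with the seat edges, standing on z = 0). A flat backrest 23 mm thick, 519 mm tall, spans the full seat width and rises from the seat top along its +y edge, rear face flush with the rear of the seat.


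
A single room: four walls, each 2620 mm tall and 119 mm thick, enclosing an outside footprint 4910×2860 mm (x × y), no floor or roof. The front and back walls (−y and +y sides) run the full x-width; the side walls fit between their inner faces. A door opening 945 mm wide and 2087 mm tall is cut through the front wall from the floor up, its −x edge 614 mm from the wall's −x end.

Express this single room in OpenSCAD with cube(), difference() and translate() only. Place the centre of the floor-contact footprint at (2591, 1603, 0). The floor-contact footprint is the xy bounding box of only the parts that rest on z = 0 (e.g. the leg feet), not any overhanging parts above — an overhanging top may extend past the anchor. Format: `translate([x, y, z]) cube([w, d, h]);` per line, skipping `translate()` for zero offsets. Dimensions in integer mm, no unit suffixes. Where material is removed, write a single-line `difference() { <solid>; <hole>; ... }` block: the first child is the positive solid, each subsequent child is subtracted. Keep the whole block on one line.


difference() { translate([136, 173, 0]) cube([4910, 119, 2620]); translate([750, 173, 0]) cube([945, 119, 2087]); }
translate([136, 2914, 0]) cube([4910, 119, 2620]);
translate([136, 292, 0]) cube([119, 2622, 2620]);
translate([4927, 292, 0]) cube([119, 2622, 2620]);


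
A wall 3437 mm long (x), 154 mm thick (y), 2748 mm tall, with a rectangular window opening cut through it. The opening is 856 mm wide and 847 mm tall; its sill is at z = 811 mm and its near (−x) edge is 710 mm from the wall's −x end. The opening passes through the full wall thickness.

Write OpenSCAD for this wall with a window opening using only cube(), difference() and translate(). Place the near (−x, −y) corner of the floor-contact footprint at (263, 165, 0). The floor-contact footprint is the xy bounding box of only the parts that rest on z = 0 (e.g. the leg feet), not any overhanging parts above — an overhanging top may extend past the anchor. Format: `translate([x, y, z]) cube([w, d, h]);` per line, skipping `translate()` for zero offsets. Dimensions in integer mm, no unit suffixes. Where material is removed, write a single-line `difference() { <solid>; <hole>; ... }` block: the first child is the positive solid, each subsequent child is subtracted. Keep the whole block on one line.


difference() { translate([263, 165, 0]) cube([3437, 154, 2748]); translate([973, 165, 811]) cube([856, 154, 847]); }


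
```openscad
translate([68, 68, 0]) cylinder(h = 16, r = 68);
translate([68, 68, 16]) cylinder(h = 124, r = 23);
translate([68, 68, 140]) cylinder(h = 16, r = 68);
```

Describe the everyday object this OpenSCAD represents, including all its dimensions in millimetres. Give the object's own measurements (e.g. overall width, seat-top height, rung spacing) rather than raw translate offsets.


A spool: two coaxial disc flanges of radius 68 mm and thickness 16 mm, joined by a core cylinder of radius 23 mm and height 124 mm. The lower flange rests on z = 0 and the three cylinders share a vertical axis.


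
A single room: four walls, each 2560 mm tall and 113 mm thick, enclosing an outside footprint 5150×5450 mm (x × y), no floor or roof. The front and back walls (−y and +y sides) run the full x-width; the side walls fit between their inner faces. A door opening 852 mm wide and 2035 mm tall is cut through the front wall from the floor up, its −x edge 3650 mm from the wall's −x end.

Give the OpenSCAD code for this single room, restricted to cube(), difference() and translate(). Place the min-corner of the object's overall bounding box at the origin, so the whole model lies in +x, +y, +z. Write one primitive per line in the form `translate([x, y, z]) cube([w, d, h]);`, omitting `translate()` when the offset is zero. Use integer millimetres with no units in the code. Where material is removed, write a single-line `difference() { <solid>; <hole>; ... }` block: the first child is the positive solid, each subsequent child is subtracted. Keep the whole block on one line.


difference() { cube([5150, 113, 2560]); translate([3650, 0, 0]) cube([852, 113, 2035]); }
translate([0, 5337, 0]) cube([5150, 113, 2560]);
translate([0, 113, 0]) cube([113, 5224, 2560]);
translate([5037, 113, 0]) cube([113, 5224, 2560]);


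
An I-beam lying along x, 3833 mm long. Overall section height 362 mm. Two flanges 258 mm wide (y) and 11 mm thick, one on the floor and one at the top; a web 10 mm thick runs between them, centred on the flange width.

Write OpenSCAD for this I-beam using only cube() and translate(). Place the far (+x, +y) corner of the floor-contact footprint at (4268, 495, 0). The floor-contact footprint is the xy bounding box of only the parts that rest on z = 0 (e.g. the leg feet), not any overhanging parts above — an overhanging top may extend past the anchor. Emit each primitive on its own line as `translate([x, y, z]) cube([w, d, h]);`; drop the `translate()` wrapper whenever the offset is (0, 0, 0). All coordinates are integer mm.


translate([435, 237, 0]) cube([3833, 258, 11]);
translate([435, 361, 11]) cube([3833, 10, 340]);
translate([435, 237, 351]) cube([3833, 258, 11]);


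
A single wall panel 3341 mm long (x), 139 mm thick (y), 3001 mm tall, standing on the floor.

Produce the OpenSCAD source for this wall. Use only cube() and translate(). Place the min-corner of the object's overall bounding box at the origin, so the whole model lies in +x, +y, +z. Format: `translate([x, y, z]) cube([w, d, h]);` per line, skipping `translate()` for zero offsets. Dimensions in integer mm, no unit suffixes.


cube([3341, 139, 3001]);


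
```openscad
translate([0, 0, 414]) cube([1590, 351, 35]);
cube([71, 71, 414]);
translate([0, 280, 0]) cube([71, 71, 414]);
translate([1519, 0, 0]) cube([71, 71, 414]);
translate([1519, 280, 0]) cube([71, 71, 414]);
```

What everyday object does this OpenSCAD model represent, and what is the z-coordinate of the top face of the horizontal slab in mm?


A bench. The seat-top height is 449 mm.

A long slab on four corner posts — a bench. The slab sits at z = 414 with thickness 35, so the top is 414 + 35 = 449 mm.


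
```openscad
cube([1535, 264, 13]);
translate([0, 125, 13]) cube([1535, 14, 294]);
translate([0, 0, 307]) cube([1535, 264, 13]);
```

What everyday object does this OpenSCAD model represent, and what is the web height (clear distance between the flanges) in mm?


An I-beam. The web height is 294 mm.

Two wide flanges with a thin centred web — an I-beam. Overall 320 mm minus two 13 mm flanges gives a web of 320 − 2·13 = 294 mm.


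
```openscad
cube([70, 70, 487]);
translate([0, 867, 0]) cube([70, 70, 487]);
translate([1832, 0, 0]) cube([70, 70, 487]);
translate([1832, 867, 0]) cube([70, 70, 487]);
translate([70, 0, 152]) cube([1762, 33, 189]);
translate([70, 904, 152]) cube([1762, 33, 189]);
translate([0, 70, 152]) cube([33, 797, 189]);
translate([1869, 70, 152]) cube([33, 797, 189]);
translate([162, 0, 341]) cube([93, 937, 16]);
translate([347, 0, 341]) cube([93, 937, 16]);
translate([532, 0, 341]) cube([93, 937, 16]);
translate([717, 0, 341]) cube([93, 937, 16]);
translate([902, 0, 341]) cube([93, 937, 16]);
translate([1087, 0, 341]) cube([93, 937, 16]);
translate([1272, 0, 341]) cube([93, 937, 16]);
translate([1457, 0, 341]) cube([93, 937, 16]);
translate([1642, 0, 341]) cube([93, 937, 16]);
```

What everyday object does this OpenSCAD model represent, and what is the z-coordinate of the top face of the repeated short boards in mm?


A bed frame. The slat-top height is 357 mm.

Four posts, four rails, and a row of slats — a bed frame. Slats sit on the rails at z = 152 + 189 = 341; with slat thickness 16, the top is 357 mm.


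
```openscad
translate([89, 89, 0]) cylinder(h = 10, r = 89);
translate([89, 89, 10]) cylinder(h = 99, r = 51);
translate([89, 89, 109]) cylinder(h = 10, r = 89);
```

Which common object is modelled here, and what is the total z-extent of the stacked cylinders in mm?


A spool. The overall height is 119 mm.

Three coaxial cylinders, large–small–large — a spool. Two 10 mm flanges and a 99 mm core give 10 + 99 + 10 = 119 mm.


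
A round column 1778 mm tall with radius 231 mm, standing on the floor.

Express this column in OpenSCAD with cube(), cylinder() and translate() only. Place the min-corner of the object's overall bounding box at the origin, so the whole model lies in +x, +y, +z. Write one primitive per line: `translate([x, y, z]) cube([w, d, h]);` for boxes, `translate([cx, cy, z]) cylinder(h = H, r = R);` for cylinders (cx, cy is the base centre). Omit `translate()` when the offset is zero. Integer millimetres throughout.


translate([231, 231, 0]) cylinder(h = 1778, r = 231);


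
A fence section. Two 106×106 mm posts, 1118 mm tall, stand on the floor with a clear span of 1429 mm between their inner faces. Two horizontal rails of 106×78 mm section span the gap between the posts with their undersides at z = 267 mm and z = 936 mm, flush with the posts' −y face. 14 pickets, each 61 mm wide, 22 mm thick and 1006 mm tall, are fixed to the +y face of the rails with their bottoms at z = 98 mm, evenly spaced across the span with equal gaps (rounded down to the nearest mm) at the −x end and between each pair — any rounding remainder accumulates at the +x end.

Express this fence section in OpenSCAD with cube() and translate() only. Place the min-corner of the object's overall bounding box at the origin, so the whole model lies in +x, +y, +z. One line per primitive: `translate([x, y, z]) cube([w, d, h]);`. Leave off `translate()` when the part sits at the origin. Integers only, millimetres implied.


cube([106, 106, 1118]);
translate([1535, 0, 0]) cube([106, 106, 1118]);
translate([106, 0, 267]) cube([1429, 106, 78]);
translate([106, 0, 936]) cube([1429, 106, 78]);
translate([144, 106, 98]) cube([61, 22, 1006]);
translate([243, 106, 98]) cube([61, 22, 1006]);
translate([342, 106, 98]) cube([61, 22, 1006]);
translate([441, 106, 98]) cube([61, 22, 1006]);
translate([540, 106, 98]) cube([61, 22, 1006]);
translate([639, 106, 98]) cube([61, 22, 1006]);
translate([738, 106, 98]) cube([61, 22, 1006]);
translate([837, 106, 98]) cube([61, 22, 1006]);
translate([936, 106, 98]) cube([61, 22, 1006]);
translate([1035, 106, 98]) cube([61, 22, 1006]);
translate([1134, 106, 98]) cube([61, 22, 1006]);
translate([1233, 106, 98]) cube([61, 22, 1006]);
translate([1332, 106, 98]) cube([61, 22, 1006]);
translate([1431, 106, 98]) cube([61, 22, 1006]);


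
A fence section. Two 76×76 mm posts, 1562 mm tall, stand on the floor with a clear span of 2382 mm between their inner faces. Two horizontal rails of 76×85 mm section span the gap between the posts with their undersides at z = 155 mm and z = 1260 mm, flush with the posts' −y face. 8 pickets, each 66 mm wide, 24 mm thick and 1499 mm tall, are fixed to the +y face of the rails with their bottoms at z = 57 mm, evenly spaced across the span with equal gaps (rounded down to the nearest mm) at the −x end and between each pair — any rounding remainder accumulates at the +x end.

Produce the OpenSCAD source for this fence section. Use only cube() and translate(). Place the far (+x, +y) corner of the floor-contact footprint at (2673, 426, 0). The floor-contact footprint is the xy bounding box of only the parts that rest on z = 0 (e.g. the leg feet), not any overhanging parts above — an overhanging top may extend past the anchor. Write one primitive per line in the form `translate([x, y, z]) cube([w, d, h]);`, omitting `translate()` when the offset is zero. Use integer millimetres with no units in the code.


translate([139, 350, 0]) cube([76, 76, 1562]);
translate([2597, 350, 0]) cube([76, 76, 1562]);
translate([215, 350, 155]) cube([2382, 76, 85]);
translate([215, 350, 1260]) cube([2382, 76, 85]);
translate([421, 426, 57]) cube([66, 24, 1499]);
translate([693, 426, 57]) cube([66, 24, 1499]);
translate([965, 426, 57]) cube([66, 24, 1499]);
translate([1237, 426, 57]) cube([66, 24, 1499]);
translate([1509, 426, 57]) cube([66, 24, 1499]);
translate([1781, 426, 57]) cube([66, 24, 1499]);
translate([2053, 426, 57]) cube([66, 24, 1499]);
translate([2325, 426, 57]) cube([66, 24, 1499]);


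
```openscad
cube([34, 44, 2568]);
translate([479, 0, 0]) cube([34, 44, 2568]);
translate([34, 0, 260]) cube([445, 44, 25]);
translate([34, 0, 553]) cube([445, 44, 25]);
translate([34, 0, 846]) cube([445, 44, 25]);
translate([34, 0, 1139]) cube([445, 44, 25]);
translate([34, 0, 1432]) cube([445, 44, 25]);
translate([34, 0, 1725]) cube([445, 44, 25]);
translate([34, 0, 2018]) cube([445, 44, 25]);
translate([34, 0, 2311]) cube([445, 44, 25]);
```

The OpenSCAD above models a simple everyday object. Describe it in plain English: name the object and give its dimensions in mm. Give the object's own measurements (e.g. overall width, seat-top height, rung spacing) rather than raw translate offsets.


A straight ladder. Two 34×44 mm vertical rails, 2568 mm tall, stand 513 mm apart (outside-to-outside) with their front faces coplanar on the −y side. 8 rungs, each 44 mm deep and 25 mm tall, span between the inner faces of the rails, front faces flush with the rails. The lowest rung's underside is at z = 260 mm and rungs are spaced 293 mm apart (underside to underside).


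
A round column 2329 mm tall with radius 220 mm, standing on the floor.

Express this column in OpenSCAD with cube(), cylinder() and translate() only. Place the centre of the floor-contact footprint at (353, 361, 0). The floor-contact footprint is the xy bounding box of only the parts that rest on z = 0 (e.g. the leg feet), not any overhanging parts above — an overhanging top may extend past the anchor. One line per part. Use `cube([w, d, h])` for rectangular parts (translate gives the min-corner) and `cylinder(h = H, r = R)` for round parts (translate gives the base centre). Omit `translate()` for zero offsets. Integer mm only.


translate([353, 361, 0]) cylinder(h = 2329, r = 220);


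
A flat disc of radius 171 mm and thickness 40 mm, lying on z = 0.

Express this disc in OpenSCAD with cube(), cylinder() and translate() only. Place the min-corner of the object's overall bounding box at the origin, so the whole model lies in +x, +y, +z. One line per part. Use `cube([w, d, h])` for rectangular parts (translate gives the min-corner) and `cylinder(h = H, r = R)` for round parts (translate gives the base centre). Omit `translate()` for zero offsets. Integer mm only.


translate([171, 171, 0]) cylinder(h = 40, r = 171);


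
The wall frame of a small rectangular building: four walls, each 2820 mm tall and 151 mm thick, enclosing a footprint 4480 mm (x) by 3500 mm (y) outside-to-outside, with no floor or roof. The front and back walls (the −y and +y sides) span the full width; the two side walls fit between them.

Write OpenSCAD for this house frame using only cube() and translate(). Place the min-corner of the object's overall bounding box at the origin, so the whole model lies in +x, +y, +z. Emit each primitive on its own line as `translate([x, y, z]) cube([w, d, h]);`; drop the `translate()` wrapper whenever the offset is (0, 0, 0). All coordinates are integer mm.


cube([4480, 151, 2820]);
translate([0, 3349, 0]) cube([4480, 151, 2820]);
translate([0, 151, 0]) cube([151, 3198, 2820]);
translate([4329, 151, 0]) cube([151, 3198, 2820]);


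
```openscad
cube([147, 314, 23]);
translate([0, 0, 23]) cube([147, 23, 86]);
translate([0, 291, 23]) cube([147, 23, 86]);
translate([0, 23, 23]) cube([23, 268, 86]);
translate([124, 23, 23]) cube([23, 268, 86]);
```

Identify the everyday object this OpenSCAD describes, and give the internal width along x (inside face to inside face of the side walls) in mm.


An open box. The internal width is 101 mm.

A 147×314 base slab with four walls standing on it — an open box. The base is 147 mm wide and the walls are 23 mm thick, so the internal width is 147 − 2 × 23 = 101 mm.


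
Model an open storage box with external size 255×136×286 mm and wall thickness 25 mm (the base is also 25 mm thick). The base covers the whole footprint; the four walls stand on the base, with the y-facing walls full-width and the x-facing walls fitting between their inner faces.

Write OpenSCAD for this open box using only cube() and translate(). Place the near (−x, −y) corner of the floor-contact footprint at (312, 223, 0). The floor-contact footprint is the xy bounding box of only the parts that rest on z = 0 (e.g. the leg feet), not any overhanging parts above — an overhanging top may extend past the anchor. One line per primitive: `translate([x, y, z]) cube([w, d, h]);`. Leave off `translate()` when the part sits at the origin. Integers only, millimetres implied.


translate([312, 223, 0]) cube([255, 136, 25]);
translate([312, 223, 25]) cube([255, 25, 261]);
translate([312, 334, 25]) cube([255, 25, 261]);
translate([312, 248, 25]) cube([25, 86, 261]);
translate([542, 248, 25]) cube([25, 86, 261]);


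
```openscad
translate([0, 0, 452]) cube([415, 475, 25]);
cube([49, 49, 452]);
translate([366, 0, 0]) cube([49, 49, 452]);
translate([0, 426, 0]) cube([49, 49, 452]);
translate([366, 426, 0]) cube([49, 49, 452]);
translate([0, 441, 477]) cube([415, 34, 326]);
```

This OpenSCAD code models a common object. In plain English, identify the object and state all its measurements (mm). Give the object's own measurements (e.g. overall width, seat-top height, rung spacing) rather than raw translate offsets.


A chair. The seat is a 415×475×25 mm slab with its top at z = 477 mm, on four 49×49 mm corner legs (flush with the seat edges, standing on z = 0). A flat backrest 34 mm thick, 326 mm tall, spans the full seat width and rises from the seat top along its +y edge, rear face flush with the rear of the seat.


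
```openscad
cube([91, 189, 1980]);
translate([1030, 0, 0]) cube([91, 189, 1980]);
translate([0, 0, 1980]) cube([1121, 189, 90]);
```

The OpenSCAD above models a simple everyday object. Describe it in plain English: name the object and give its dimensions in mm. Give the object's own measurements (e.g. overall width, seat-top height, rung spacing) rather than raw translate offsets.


A door frame. The clear opening is 939 mm wide and 1980 mm high. Two 91 mm wide jambs, 189 mm deep, stand either side of the opening from the floor to the top of the opening. A 90 mm thick head sits across the top of both jambs, spanning the full outside width of the frame.


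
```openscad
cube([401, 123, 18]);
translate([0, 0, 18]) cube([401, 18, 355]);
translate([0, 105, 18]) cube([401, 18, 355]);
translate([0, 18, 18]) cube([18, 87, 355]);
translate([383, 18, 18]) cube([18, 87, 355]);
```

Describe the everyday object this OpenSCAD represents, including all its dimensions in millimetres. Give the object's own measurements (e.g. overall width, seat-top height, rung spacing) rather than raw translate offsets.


An open-topped rectangular box: outside dimensions 401×123×373 mm, with a uniform wall and base thickness of 18 mm. The base is a full 401×123 slab on the floor; four walls sit on top of the base. The front and back walls (the −y and +y sides) span the full width; the two side walls fit between them.


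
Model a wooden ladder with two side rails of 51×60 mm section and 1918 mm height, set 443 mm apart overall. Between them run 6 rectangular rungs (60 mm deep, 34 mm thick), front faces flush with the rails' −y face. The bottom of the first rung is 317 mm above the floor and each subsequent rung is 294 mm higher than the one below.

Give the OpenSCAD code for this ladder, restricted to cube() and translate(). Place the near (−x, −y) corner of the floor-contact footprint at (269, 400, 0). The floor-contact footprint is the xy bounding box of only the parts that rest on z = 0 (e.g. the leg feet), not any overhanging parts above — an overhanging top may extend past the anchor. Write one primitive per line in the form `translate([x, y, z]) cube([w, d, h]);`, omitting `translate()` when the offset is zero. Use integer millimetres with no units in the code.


translate([269, 400, 0]) cube([51, 60, 1918]);
translate([661, 400, 0]) cube([51, 60, 1918]);
translate([320, 400, 317]) cube([341, 60, 34]);
translate([320, 400, 611]) cube([341, 60, 34]);
translate([320, 400, 905]) cube([341, 60, 34]);
translate([320, 400, 1199]) cube([341, 60, 34]);
translate([320, 400, 1493]) cube([341, 60, 34]);
translate([320, 400, 1787]) cube([341, 60, 34]);


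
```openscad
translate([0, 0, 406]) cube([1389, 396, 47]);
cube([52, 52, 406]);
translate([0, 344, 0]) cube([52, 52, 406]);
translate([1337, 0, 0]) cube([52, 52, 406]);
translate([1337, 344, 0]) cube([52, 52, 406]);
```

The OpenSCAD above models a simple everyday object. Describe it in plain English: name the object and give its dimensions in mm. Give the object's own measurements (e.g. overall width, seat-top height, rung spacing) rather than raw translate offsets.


A long wooden bench with a 1389 mm (x) × 396 mm (y) seat, 47 mm thick, its top surface 453 mm above the floor. Four 52 mm square legs at the seat corners, flush with the edges, run from z = 0 to the seat underside.


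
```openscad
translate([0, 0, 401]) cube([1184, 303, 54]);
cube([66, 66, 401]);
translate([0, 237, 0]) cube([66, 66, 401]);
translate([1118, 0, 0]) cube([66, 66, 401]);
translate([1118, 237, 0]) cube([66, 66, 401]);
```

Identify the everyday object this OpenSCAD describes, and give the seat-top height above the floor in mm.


A bench. The seat-top height is 455 mm.

A long slab on four corner posts — a bench. The slab sits at z = 401 with thickness 54, so the top is 401 + 54 = 455 mm.


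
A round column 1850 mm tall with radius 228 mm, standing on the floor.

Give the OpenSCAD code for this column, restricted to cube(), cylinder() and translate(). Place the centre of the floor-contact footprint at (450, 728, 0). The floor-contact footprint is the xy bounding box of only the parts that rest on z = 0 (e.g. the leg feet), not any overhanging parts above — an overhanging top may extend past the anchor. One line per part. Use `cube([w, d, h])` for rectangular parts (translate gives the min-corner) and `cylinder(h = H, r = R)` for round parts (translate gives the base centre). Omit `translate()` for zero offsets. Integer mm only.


translate([450, 728, 0]) cylinder(h = 1850, r = 228);


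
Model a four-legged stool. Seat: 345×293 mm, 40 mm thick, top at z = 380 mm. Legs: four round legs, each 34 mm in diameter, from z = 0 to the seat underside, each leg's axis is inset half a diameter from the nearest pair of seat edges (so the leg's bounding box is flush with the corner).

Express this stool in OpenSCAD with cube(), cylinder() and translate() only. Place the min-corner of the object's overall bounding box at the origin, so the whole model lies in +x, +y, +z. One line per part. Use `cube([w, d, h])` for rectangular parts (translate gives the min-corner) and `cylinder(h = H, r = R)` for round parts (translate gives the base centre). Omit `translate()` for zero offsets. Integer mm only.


translate([0, 0, 340]) cube([345, 293, 40]);
translate([17, 17, 0]) cylinder(h = 340, r = 17);
translate([328, 17, 0]) cylinder(h = 340, r = 17);
translate([17, 276, 0]) cylinder(h = 340, r = 17);
translate([328, 276, 0]) cylinder(h = 340, r = 17);


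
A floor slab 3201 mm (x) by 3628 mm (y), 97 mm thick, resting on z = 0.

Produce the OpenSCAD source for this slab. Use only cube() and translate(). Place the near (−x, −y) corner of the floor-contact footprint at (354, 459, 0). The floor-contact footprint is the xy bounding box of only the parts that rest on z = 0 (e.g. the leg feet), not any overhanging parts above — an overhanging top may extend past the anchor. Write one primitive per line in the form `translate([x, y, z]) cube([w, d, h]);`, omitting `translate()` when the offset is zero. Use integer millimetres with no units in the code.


translate([354, 459, 0]) cube([3201, 3628, 97]);


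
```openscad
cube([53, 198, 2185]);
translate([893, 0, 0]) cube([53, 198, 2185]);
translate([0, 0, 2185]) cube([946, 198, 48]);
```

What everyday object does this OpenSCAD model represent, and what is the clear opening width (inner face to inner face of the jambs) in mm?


A door frame. The clear opening width is 840 mm.

Two 2185 mm tall posts with a header on top — a door frame. The left jamb is 53 mm wide at x = 0; the right jamb starts at x = 893. The clear opening is 893 − 53 = 840 mm.


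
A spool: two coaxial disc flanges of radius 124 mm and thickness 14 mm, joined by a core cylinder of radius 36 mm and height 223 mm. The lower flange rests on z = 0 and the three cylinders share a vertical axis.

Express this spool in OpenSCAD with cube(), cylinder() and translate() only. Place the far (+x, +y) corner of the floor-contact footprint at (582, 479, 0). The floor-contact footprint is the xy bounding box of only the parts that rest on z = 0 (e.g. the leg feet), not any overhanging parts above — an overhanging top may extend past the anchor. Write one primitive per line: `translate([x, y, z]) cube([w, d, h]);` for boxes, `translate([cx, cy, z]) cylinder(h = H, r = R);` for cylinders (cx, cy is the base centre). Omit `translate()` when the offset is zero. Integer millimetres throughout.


translate([458, 355, 0]) cylinder(h = 14, r = 124);
translate([458, 355, 14]) cylinder(h = 223, r = 36);
translate([458, 355, 237]) cylinder(h = 14, r = 124);


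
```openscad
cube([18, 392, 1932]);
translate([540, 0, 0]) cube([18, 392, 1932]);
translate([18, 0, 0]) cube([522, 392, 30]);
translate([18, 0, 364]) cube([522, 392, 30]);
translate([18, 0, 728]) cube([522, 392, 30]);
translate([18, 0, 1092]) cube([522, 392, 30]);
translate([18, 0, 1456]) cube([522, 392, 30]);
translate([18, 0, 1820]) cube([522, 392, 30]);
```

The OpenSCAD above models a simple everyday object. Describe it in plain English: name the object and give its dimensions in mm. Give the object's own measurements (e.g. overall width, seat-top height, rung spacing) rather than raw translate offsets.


An open bookshelf. Two side panels, each 18 mm thick, 392 mm deep and 1932 mm tall, stand 558 mm apart (outside-to-outside). Between them sit 6 shelves, each 30 mm thick and 392 mm deep, spanning the full gap between the sides. The bottom shelf rests on the floor (its underside at z = 0) and the clear gap between one shelf's top and the next shelf's underside is 334 mm.


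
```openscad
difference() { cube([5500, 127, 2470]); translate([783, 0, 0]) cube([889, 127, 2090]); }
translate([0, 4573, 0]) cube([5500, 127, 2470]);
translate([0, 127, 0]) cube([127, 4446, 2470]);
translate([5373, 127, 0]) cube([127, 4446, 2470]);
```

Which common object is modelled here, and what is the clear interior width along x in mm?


A single room. The interior width is 5246 mm.

Four walls enclosing a rectangle with a door in the front wall — a room. Outside width 5500 minus two 127 mm walls gives 5246 mm.


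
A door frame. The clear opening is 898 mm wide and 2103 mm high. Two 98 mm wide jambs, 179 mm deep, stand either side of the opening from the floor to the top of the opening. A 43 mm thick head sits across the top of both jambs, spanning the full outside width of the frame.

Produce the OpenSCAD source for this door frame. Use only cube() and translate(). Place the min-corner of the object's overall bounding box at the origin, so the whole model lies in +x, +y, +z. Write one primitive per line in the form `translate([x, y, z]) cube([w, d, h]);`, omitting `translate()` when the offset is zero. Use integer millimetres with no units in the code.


cube([98, 179, 2103]);
translate([996, 0, 0]) cube([98, 179, 2103]);
translate([0, 0, 2103]) cube([1094, 179, 43]);


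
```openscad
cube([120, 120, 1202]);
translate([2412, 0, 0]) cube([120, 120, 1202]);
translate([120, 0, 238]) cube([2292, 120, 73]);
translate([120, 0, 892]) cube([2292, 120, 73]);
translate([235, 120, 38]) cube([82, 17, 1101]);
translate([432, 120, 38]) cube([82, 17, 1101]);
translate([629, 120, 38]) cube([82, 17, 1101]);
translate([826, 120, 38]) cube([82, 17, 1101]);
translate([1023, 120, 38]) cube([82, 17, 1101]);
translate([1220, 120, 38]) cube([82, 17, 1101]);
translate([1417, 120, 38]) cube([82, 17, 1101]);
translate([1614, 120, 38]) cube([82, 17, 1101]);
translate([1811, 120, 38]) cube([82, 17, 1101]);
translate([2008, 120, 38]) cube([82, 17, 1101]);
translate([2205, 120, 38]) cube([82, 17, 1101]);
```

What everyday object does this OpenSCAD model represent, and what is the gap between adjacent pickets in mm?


A fence section. The picket gap is 115 mm.

Two posts, two rails, 11 pickets — a fence section. Span 2292 mm holds 11 pickets of 82 mm with 12 equal gaps: ⌊(2292 − 11·82) / 12⌋ = 115 mm.


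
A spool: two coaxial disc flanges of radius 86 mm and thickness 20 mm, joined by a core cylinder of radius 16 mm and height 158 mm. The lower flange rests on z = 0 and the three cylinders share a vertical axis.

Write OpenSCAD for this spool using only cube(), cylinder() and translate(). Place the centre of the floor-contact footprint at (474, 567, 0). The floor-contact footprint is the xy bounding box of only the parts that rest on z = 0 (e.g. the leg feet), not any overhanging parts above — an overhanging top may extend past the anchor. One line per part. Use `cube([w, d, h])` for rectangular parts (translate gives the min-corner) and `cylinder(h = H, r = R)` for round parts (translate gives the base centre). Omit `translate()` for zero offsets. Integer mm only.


translate([474, 567, 0]) cylinder(h = 20, r = 86);
translate([474, 567, 20]) cylinder(h = 158, r = 16);
translate([474, 567, 178]) cylinder(h = 20, r = 86);
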